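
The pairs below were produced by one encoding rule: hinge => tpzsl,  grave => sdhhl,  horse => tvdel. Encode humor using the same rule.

Two shifts are in play — +7 for a/e/i/o/u, +12 for every other letter.
Applying it to humor: h(cons)+12=t, u(vowel)+7=b, m(cons)+12=y, o(vowel)+7=v, r(cons)+12=d.

tbyvd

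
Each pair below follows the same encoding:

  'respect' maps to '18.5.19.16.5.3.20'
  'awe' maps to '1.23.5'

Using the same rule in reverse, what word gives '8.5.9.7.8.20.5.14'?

r is letter #18 and maps to 18: an offset of 0. Letters become their 1-indexed alphabet positions: a=1 … z=26.
Undoing it on 8.5.9.7.8.20.5.14: 8=h, 5=e, 9=i, 7=g, 8=h, 20=t, 5=e, 14=n.

heighten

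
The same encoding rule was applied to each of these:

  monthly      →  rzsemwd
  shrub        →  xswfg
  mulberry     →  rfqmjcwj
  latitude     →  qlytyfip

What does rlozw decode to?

Shifts by position in monthly: pos 0: m→r (+5), pos 1: o→z (+11), pos 2: n→s (+5), pos 3: t→e (+11) — repeating every 2. A repeating key of period 2 is used — shifts +5, +11 over and over.
Undoing it on rlozw: r−5=m, l−11=a, o−5=j, z−11=o, w−5=r.

major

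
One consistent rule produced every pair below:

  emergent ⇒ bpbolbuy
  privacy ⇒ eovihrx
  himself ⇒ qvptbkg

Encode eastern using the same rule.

bhtybou

e(4)→b(1) and m(12)→p(15) fit y≡5x+7 (mod 26); the inverse of 5 mod 26 is 21. Each letter's alphabet position (a=0..z=25) is mapped through 5·x+7 mod 26 — an affine cipher.
For eastern: e(4)→5·4+7≡1=b; a(0)→5·0+7≡7=h; s(18)→5·18+7≡19=t; t(19)→5·19+7≡24=y; e(4)→5·4+7≡1=b; r(17)→5·17+7≡14=o; n(13)→5·13+7≡20=u (all mod 26).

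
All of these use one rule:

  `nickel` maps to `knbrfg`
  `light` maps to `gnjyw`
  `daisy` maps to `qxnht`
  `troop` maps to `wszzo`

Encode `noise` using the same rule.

kznhf

n(13)→k(10) and i(8)→n(13) fit y≡15x+23 (mod 26); the inverse of 15 mod 26 is 7. Treating letters as 0–25, the rule is x ↦ 15x + 23 (mod 26).
For noise: n(13)→15·13+23≡10=k; o(14)→15·14+23≡25=z; i(8)→15·8+23≡13=n; s(18)→15·18+23≡7=h; e(4)→15·4+23≡5=f (all mod 26).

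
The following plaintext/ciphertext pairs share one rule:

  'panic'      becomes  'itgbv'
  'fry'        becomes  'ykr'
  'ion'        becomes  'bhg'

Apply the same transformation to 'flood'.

yehhw

Compare letters: p→i is +19, a→t is +19, n→g is +19 — a constant shift. Each letter is shifted forward by 19 in the alphabet (a Caesar shift of +19).
Applying it to flood: f+19=y, l+19=e, o+19=h, o+19=h, d+19=w.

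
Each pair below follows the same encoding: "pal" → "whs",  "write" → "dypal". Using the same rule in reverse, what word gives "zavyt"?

storm

Compare letters: p→w is +7, a→h is +7, l→s is +7 — a constant shift. This is a Caesar cipher with shift 7.
Undoing it on zavyt: z−7=s, a−7=t, v−7=o, y−7=r, t−7=m.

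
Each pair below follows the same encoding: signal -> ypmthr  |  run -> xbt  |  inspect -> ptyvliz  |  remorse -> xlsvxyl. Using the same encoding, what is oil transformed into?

The shift depends on letter class: consonant s→y is +6, but vowel i→p is +7. Two shifts are in play — +7 for a/e/i/o/u, +6 for every other letter.
For oil: o(vowel)+7=v, i(vowel)+7=p, l(cons)+6=r.

vpr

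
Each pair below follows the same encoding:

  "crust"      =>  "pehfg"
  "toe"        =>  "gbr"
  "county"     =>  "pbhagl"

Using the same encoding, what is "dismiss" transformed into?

Compare letters: c→p is +13, r→e is +13, u→h is +13 — a constant shift. It's a constant shift of +13 (ROT13).
Applying it to dismiss: d+13=q, i+13=v, s+13=f, m+13=z, i+13=v, s+13=f, s+13=f.

qvfzvff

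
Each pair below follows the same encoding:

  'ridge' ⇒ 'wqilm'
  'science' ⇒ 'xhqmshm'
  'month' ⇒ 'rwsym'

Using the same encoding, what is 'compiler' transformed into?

The shift depends on letter class: consonant r→w is +5, but vowel i→q is +8. Vowels shift forward by 8 and consonants shift forward by 5.
For compiler: c(cons)+5=h, o(vowel)+8=w, m(cons)+5=r, p(cons)+5=u, i(vowel)+8=q, l(cons)+5=q, e(vowel)+8=m, r(cons)+5=w.

hwruqqmw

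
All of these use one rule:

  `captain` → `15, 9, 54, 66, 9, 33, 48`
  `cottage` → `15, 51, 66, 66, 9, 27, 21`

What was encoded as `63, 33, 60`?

sir

c(#3)→15 and a(#1)→9: differences scale by 3, so n = 3·pos + 6. The formula is n = 3×(alphabet index, a=1) + 6.
Undoing it on 63, 33, 60: 63→(63−6)÷3=19=s, 33→(33−6)÷3=9=i, 60→(60−6)÷3=18=r.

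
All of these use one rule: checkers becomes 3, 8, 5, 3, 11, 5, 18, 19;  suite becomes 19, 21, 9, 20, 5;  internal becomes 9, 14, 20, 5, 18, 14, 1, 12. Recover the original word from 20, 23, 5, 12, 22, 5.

twelve

c is letter #3 and maps to 3: an offset of 0. Letters become their 1-indexed alphabet positions: a=1 … z=26.
Undoing it on 20, 23, 5, 12, 22, 5: 20=t, 23=w, 5=e, 12=l, 22=v, 5=e.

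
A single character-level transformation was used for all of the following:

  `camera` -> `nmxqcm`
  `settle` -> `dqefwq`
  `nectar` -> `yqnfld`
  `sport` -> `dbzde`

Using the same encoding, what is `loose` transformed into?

The shifts repeat in a cycle of length 2: positions 0,1,… shift by +11, +12, then the pattern repeats.
Applying it to loose: l+11=w, o+12=a, o+11=z, s+12=e, e+11=p.

wazep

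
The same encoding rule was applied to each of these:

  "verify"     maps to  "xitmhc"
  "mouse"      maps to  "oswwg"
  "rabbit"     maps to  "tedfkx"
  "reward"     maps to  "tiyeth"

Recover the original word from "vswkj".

Shifts by position in verify: pos 0: v→x (+2), pos 1: e→i (+4), pos 2: r→t (+2), pos 3: i→m (+4) — repeating every 2. It's a Vigenère-style cipher with numeric key [2,4]: position i shifts by key[i mod 2].
Undoing it on vswkj: v−2=t, s−4=o, w−2=u, k−4=g, j−2=h.

tough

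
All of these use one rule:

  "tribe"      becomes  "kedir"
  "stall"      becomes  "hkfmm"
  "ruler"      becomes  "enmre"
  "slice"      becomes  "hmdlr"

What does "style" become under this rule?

t(19)→k(10) and r(17)→e(4) fit y≡3x+5 (mod 26); the inverse of 3 mod 26 is 9. Each letter's alphabet position (a=0..z=25) is mapped through 3·x+5 mod 26 — an affine cipher.
Applying it to style: s(18)→3·18+5≡7=h; t(19)→3·19+5≡10=k; y(24)→3·24+5≡25=z; l(11)→3·11+5≡12=m; e(4)→3·4+5≡17=r (all mod 26).

hkzmr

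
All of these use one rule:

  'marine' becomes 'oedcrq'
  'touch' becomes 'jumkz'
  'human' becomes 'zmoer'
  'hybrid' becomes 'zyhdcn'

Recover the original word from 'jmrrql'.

This is an affine cipher: with a=0,…,z=25, each position x becomes (3x+4) mod 26.
Undoing it on jmrrql: j(9)→9·(9−4)≡19=t; m(12)→9·(12−4)≡20=u; r(17)→9·(17−4)≡13=n; r(17)→9·(17−4)≡13=n; q(16)→9·(16−4)≡4=e; l(11)→9·(11−4)≡11=l (all mod 26).

tunnel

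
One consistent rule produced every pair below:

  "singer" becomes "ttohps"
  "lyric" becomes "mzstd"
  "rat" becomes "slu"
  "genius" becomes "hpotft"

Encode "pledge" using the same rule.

qmpehp

Two shifts are in play — +11 for a/e/i/o/u, +1 for every other letter.
Applying it to pledge: p(cons)+1=q, l(cons)+1=m, e(vowel)+11=p, d(cons)+1=e, g(cons)+1=h, e(vowel)+11=p.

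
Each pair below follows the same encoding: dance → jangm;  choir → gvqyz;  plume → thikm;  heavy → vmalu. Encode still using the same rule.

cfyhh

d(3)→j(9) and a(0)→a(0) fit y≡3x+0 (mod 26); the inverse of 3 mod 26 is 9. Each letter's alphabet position (a=0..z=25) is mapped through 3·x+0 mod 26 — an affine cipher.
Applying it to still: s(18)→3·18+0≡2=c; t(19)→3·19+0≡5=f; i(8)→3·8+0≡24=y; l(11)→3·11+0≡7=h; l(11)→3·11+0≡7=h (all mod 26).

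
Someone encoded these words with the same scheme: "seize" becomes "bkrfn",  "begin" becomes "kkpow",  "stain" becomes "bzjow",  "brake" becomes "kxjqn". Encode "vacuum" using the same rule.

eglads

Shifts by position in seize: pos 0: s→b (+9), pos 1: e→k (+6), pos 2: i→r (+9), pos 3: z→f (+6) — repeating every 2. It's a Vigenère-style cipher with numeric key [9,6]: position i shifts by key[i mod 2].
For vacuum: v+9=e, a+6=g, c+9=l, u+6=a, u+9=d, m+6=s.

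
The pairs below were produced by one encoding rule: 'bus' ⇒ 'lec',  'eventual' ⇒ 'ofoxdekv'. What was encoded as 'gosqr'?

Each letter is shifted forward by 10 in the alphabet (a Caesar shift of +10).
Undoing it on gosqr: g−10=w, o−10=e, s−10=i, q−10=g, r−10=h.

weigh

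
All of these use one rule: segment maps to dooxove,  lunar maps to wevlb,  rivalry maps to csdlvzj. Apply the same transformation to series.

Shifts by position in segment: pos 0: s→d (+11), pos 1: e→o (+10), pos 2: g→o (+8), pos 3: m→x (+11), pos 4: e→o (+10), pos 5: n→v (+8) — repeating every 3. The shifts repeat in a cycle of length 3: positions 0,1,… shift by +11, +10, +8, then the pattern repeats.
Applying it to series: s+11=d, e+10=o, r+8=z, i+11=t, e+10=o, s+8=a.

doztoa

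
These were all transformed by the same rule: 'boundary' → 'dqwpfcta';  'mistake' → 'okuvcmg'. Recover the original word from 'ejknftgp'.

children

This is a Caesar cipher with shift 2.
Reversing it on ejknftgp: e−2=c, j−2=h, k−2=i, n−2=l, f−2=d, t−2=r, g−2=e, p−2=n.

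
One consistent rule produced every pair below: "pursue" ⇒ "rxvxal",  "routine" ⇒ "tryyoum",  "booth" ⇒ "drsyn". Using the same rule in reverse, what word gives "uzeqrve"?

In pursue: p→r is +2, u→x is +3, r→v is +4, s→x is +5 — the shift increases by 1 each position. The shift increases by 1 at each position, starting from +2: 2, 3, 4, ….
Reversing it on uzeqrve: u−2=s, z−3=w, e−4=a, q−5=l, r−6=l, v−7=o, e−8=w.

swallow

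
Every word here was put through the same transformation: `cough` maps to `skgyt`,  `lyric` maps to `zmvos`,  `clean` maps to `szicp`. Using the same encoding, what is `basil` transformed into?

c(2)→s(18) and o(14)→k(10) fit y≡21x+2 (mod 26); the inverse of 21 mod 26 is 5. Treating letters as 0–25, the rule is x ↦ 21x + 2 (mod 26).
For basil: b(1)→21·1+2≡23=x; a(0)→21·0+2≡2=c; s(18)→21·18+2≡16=q; i(8)→21·8+2≡14=o; l(11)→21·11+2≡25=z (all mod 26).

xcqoz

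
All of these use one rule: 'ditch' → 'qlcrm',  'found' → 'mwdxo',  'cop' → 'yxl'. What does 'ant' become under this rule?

The output letters match the input read backwards, each shifted +9: ditch reversed is hctid. Read the word backwards and shift each letter +9.
Applying it to ant: reverse → tna; then shift: t+9=c, n+9=w, a+9=j.

cwj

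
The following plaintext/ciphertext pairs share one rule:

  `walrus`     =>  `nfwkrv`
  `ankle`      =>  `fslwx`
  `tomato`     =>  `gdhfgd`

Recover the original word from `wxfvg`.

least

w(22)→n(13) and a(0)→f(5) fit y≡11x+5 (mod 26); the inverse of 11 mod 26 is 19. Treating letters as 0–25, the rule is x ↦ 11x + 5 (mod 26).
Reversing it on wxfvg: w(22)→19·(22−5)≡11=l; x(23)→19·(23−5)≡4=e; f(5)→19·(5−5)≡0=a; v(21)→19·(21−5)≡18=s; g(6)→19·(6−5)≡19=t (all mod 26).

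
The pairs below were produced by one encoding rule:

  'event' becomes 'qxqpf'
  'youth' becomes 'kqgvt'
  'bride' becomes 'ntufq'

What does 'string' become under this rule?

evdkzi

It's a Vigenère-style cipher with numeric key [12,2]: position i shifts by key[i mod 2].
On string: s+12=e, t+2=v, r+12=d, i+2=k, n+12=z, g+2=i.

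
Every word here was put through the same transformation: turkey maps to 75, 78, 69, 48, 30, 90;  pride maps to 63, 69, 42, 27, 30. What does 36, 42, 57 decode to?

gin

t(#20)→75 and u(#21)→78: differences scale by 3, so n = 3·pos + 15. With a=1..z=26, the number is 3·pos + 15.
Reversing it on 36, 42, 57: 36→(36−15)÷3=7=g, 42→(42−15)÷3=9=i, 57→(57−15)÷3=14=n.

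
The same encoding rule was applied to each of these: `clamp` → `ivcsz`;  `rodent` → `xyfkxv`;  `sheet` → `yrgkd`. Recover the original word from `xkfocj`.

radish

Shifts by position in clamp: pos 0: c→i (+6), pos 1: l→v (+10), pos 2: a→c (+2), pos 3: m→s (+6), pos 4: p→z (+10) — repeating every 3. It's a Vigenère-style cipher with numeric key [6,10,2]: position i shifts by key[i mod 3].
Undoing it on xkfocj: x−6=r, k−10=a, f−2=d, o−6=i, c−10=s, j−2=h.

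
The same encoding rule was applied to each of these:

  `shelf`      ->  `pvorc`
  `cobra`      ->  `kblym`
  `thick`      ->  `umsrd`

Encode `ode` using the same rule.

ony

The output letters match the input read backwards, each shifted +10: shelf reversed is flehs. The word is reversed, then every letter is shifted forward by 10.
For ode: reverse → edo; then shift: e+10=o, d+10=n, o+10=y.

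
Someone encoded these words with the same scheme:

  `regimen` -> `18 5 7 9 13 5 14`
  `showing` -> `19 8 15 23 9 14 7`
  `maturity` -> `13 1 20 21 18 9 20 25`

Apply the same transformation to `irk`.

r is letter #18 and maps to 18: an offset of 0. Letters become their 1-indexed alphabet positions: a=1 … z=26.
On irk: i=9→9, r=18→18, k=11→11.

9 18 11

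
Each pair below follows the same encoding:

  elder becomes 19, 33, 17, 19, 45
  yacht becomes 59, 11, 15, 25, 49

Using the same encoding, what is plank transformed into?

With a=1..z=26, the number is 2·pos + 9.
Applying it to plank: p=16→41, l=12→33, a=1→11, n=14→37, k=11→31.

41, 33, 11, 37, 31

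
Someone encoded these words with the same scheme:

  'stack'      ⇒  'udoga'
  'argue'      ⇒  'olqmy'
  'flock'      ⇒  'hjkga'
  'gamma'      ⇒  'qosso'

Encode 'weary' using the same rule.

s(18)→u(20) and t(19)→d(3) fit y≡9x+14 (mod 26); the inverse of 9 mod 26 is 3. Treating letters as 0–25, the rule is x ↦ 9x + 14 (mod 26).
Applying it to weary: w(22)→9·22+14≡4=e; e(4)→9·4+14≡24=y; a(0)→9·0+14≡14=o; r(17)→9·17+14≡11=l; y(24)→9·24+14≡22=w (all mod 26).

eyolw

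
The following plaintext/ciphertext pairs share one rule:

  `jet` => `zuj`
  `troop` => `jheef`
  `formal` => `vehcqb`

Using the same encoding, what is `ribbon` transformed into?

hyrred

It's a constant shift of +16 (ROT16).
For ribbon: r+16=h, i+16=y, b+16=r, b+16=r, o+16=e, n+16=d.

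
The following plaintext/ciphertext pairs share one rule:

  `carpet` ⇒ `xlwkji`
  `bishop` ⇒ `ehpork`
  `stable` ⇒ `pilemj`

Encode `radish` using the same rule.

wlqhpo

c(2)→x(23) and a(0)→l(11) fit y≡19x+11 (mod 26); the inverse of 19 mod 26 is 11. This is an affine cipher: with a=0,…,z=25, each position x becomes (19x+11) mod 26.
Applying it to radish: r(17)→19·17+11≡22=w; a(0)→19·0+11≡11=l; d(3)→19·3+11≡16=q; i(8)→19·8+11≡7=h; s(18)→19·18+11≡15=p; h(7)→19·7+11≡14=o (all mod 26).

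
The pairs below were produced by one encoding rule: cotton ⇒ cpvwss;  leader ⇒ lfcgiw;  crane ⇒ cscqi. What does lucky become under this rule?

In cotton: c→c is +0, o→p is +1, t→v is +2, t→w is +3 — the shift increases by 1 each position. The shift increases by 1 at each position, starting from +0: 0, 1, 2, ….
Applying it to lucky: l+0=l, u+1=v, c+2=e, k+3=n, y+4=c.

lvenc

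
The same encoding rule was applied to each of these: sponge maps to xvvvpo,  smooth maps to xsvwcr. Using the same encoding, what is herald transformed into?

mkyiun

In sponge: s→x is +5, p→v is +6, o→v is +7, n→v is +8 — the shift increases by 1 each position. The shift increases by 1 at each position, starting from +5: 5, 6, 7, ….
Applying it to herald: h+5=m, e+6=k, r+7=y, a+8=i, l+9=u, d+10=n.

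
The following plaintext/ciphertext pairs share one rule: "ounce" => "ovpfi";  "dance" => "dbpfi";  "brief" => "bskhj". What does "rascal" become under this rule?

In ounce: o→o is +0, u→v is +1, n→p is +2, c→f is +3 — the shift increases by 1 each position. Letter i (0-indexed) is shifted by i+0, so successive shifts are 0, 1, 2, ….
On rascal: r+0=r, a+1=b, s+2=u, c+3=f, a+4=e, l+5=q.

rbufeq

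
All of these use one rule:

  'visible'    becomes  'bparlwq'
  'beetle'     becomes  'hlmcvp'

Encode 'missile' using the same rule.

spabswq

In visible: v→b is +6, i→p is +7, s→a is +8, i→r is +9 — the shift increases by 1 each position. Letter i (0-indexed) is shifted by i+6, so successive shifts are 6, 7, 8, ….
On missile: m+6=s, i+7=p, s+8=a, s+9=b, i+10=s, l+11=w, e+12=q.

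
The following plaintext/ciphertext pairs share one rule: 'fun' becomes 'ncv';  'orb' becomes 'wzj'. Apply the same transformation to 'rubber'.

zcjjmz

Compare letters: f→n is +8, u→c is +8, n→v is +8 — a constant shift. This is a Caesar cipher with shift 8.
For rubber: r+8=z, u+8=c, b+8=j, b+8=j, e+8=m, r+8=z.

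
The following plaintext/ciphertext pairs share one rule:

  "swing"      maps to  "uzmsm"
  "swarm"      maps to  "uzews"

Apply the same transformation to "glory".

ioswe

Letter i (0-indexed) is shifted by i+2, so successive shifts are 2, 3, 4, ….
For glory: g+2=i, l+3=o, o+4=s, r+5=w, y+6=e.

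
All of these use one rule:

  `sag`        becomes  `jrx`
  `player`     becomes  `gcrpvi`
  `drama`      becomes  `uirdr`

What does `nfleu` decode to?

wound

Compare letters: s→j is +17, a→r is +17, g→x is +17 — a constant shift. Every letter moves 17 places later in the alphabet, wrapping around z→a.
Undoing it on nfleu: n−17=w, f−17=o, l−17=u, e−17=n, u−17=d.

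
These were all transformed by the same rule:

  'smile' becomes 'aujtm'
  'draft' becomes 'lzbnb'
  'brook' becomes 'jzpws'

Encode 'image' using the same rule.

A repeating key of period 3 is used — shifts +8, +8, +1 over and over.
Applying it to image: i+8=q, m+8=u, a+1=b, g+8=o, e+8=m.

qubom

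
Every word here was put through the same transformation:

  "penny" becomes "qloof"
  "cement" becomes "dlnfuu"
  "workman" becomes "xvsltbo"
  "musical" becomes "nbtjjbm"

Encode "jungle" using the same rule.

kbohsf

Shifts by position in penny: pos 0: p→q (+1), pos 1: e→l (+7), pos 2: n→o (+1), pos 3: n→o (+1), pos 4: y→f (+7) — repeating every 3. The shifts repeat in a cycle of length 3: positions 0,1,… shift by +1, +7, +1, then the pattern repeats.
On jungle: j+1=k, u+7=b, n+1=o, g+1=h, l+7=s, e+1=f.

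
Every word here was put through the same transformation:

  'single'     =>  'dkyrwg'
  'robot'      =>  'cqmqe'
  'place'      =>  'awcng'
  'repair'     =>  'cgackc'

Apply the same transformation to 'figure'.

qkrwcg

The shift depends on letter class: consonant s→d is +11, but vowel i→k is +2. Vowels shift forward by 2 and consonants shift forward by 11.
For figure: f(cons)+11=q, i(vowel)+2=k, g(cons)+11=r, u(vowel)+2=w, r(cons)+11=c, e(vowel)+2=g.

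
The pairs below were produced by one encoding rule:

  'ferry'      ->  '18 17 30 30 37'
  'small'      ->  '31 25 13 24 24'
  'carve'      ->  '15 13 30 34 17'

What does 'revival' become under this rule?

30 17 34 21 34 13 24

Letters become their 1-based position plus 12 (so a→13, b→14, …).
On revival: r=18→30, e=5→17, v=22→34, i=9→21, v=22→34, a=1→13, l=12→24.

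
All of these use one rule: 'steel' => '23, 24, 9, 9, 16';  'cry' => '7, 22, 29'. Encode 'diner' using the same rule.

8, 13, 18, 9, 22

Letters become their 1-based position plus 4 (so a→5, b→6, …).
On diner: d=4→8, i=9→13, n=14→18, e=5→9, r=18→22.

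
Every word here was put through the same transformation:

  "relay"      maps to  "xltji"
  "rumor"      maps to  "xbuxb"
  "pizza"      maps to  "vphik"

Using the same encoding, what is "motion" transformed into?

svbryy

In relay: r→x is +6, e→l is +7, l→t is +8, a→j is +9 — the shift increases by 1 each position. Each letter shifts forward by (position + 6), i.e. 6, 7, 8, … — the shift grows by one for each successive letter.
Applying it to motion: m+6=s, o+7=v, t+8=b, i+9=r, o+10=y, n+11=y.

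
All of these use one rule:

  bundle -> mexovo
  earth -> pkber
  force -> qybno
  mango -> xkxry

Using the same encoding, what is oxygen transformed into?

zhirox

The shifts repeat in a cycle of length 3: positions 0,1,… shift by +11, +10, +10, then the pattern repeats.
For oxygen: o+11=z, x+10=h, y+10=i, g+11=r, e+10=o, n+10=x.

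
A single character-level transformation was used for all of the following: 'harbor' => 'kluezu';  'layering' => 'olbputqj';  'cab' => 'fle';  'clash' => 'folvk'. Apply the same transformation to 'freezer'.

iuppcpu

The shift depends on letter class: consonant h→k is +3, but vowel a→l is +11. Two shifts are in play — +11 for a/e/i/o/u, +3 for every other letter.
For freezer: f(cons)+3=i, r(cons)+3=u, e(vowel)+11=p, e(vowel)+11=p, z(cons)+3=c, e(vowel)+11=p, r(cons)+3=u.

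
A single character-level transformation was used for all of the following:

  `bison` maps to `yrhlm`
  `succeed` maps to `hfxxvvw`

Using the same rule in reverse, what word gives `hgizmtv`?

strange

Each pair mirrors across the alphabet (b↔y, i↔r, s↔h): positions sum to 25. Letters are reflected about the middle of the alphabet (position → 25−position): Atbash.
Undoing it on hgizmtv: h↔s, g↔t, i↔r, z↔a, m↔n, t↔g, v↔e.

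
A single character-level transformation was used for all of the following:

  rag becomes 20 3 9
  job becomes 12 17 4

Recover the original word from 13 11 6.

kid

r is letter #18 and maps to 20: an offset of 2. Letters become their 1-based position plus 2 (so a→3, b→4, …).
Reversing it on 13 11 6: 13→(13−2)÷1=11=k, 11→(11−2)÷1=9=i, 6→(6−2)÷1=4=d.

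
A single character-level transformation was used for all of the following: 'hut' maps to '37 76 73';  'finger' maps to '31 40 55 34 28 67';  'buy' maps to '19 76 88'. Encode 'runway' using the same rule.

Each letter becomes 3×(its alphabet position, a=1..z=26) + 13.
On runway: r=18→67, u=21→76, n=14→55, w=23→82, a=1→16, y=25→88.

67 76 55 82 16 88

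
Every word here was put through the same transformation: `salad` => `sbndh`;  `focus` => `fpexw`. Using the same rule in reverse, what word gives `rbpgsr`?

In salad: s→s is +0, a→b is +1, l→n is +2, a→d is +3 — the shift increases by 1 each position. Each letter shifts forward by its position index (0, 1, 2, …) — the shift grows by one for each successive letter.
Reversing it on rbpgsr: r−0=r, b−1=a, p−2=n, g−3=d, s−4=o, r−5=m.

random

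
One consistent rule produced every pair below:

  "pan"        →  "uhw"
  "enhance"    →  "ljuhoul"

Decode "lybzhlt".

The word is reversed, then every letter is shifted forward by 7.
Decoding lybzhlt: shift back: l−7=e, y−7=r, b−7=u, z−7=s, h−7=a, l−7=e, t−7=m → erusaem; then reverse → measure.

measure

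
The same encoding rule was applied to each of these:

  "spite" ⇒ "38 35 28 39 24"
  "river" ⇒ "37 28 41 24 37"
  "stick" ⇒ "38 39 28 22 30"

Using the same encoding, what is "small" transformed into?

38 32 20 31 31

s is letter #19 and maps to 38: an offset of 19. Each letter is replaced by its alphabet position (a=1..z=26) + 19.
For small: s=19→38, m=13→32, a=1→20, l=12→31, l=12→31.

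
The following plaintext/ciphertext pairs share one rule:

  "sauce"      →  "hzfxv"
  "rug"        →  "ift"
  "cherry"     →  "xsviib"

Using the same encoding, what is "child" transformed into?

xsrow

Each pair mirrors across the alphabet (s↔h, a↔z, u↔f): positions sum to 25. This is the alphabet-reversal cipher (Atbash): a becomes z, b becomes y, etc.
On child: c↔x, h↔s, i↔r, l↔o, d↔w.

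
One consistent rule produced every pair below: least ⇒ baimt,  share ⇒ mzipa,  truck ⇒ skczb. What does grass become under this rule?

aaizo

The output letters match the input read backwards, each shifted +8: least reversed is tsael. Two steps: reverse the string, then apply a Caesar shift of +8.
Applying it to grass: reverse → ssarg; then shift: s+8=a, s+8=a, a+8=i, r+8=z, g+8=o.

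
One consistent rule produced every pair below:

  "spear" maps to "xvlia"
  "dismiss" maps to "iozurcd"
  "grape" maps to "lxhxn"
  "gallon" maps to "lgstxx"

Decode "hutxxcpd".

composer

In spear: s→x is +5, p→v is +6, e→l is +7, a→i is +8 — the shift increases by 1 each position. Each letter shifts forward by (position + 5), i.e. 5, 6, 7, … — the shift grows by one for each successive letter.
Undoing it on hutxxcpd: h−5=c, u−6=o, t−7=m, x−8=p, x−9=o, c−10=s, p−11=e, d−12=r.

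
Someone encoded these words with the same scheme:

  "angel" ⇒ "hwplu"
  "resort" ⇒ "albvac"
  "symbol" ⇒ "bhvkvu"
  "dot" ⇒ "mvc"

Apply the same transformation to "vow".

Vowels shift forward by 7 and consonants shift forward by 9.
Applying it to vow: v(cons)+9=e, o(vowel)+7=v, w(cons)+9=f.

evf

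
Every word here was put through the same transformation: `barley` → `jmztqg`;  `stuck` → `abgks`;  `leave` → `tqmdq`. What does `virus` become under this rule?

Two shifts are in play — +12 for a/e/i/o/u, +8 for every other letter.
For virus: v(cons)+8=d, i(vowel)+12=u, r(cons)+8=z, u(vowel)+12=g, s(cons)+8=a.

duzga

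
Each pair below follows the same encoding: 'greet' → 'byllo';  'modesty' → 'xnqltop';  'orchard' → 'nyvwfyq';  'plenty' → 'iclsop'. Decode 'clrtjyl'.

leisure

g(6)→b(1) and r(17)→y(24) fit y≡21x+5 (mod 26); the inverse of 21 mod 26 is 5. This is an affine cipher: with a=0,…,z=25, each position x becomes (21x+5) mod 26.
Decoding clrtjyl: c(2)→5·(2−5)≡11=l; l(11)→5·(11−5)≡4=e; r(17)→5·(17−5)≡8=i; t(19)→5·(19−5)≡18=s; j(9)→5·(9−5)≡20=u; y(24)→5·(24−5)≡17=r; l(11)→5·(11−5)≡4=e (all mod 26).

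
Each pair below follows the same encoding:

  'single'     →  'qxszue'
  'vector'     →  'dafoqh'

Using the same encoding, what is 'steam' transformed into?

ymqfe

The output letters match the input read backwards, each shifted +12: single reversed is elgnis. Read the word backwards and shift each letter +12.
On steam: reverse → maets; then shift: m+12=y, a+12=m, e+12=q, t+12=f, s+12=e.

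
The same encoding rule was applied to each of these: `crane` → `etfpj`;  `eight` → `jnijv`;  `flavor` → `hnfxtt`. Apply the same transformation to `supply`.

The shift depends on letter class: consonant c→e is +2, but vowel a→f is +5. The rule splits by letter class: vowels +5, consonants +2.
On supply: s(cons)+2=u, u(vowel)+5=z, p(cons)+2=r, p(cons)+2=r, l(cons)+2=n, y(cons)+2=a.

uzrrna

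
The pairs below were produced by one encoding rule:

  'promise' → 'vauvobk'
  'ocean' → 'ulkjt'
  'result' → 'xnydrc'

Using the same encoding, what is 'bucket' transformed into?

The shifts repeat in a cycle of length 2: positions 0,1,… shift by +6, +9, then the pattern repeats.
Applying it to bucket: b+6=h, u+9=d, c+6=i, k+9=t, e+6=k, t+9=c.

hditkc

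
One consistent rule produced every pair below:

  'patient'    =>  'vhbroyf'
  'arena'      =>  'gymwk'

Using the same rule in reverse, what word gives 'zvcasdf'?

In patient: p→v is +6, a→h is +7, t→b is +8, i→r is +9 — the shift increases by 1 each position. Each letter shifts forward by (position + 6), i.e. 6, 7, 8, … — the shift grows by one for each successive letter.
Reversing it on zvcasdf: z−6=t, v−7=o, c−8=u, a−9=r, s−10=i, d−11=s, f−12=t.

tourist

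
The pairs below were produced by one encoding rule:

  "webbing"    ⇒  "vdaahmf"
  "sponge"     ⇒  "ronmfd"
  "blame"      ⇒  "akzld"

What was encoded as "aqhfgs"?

bright

Every letter moves 25 places later in the alphabet, wrapping around z→a.
Reversing it on aqhfgs: a−25=b, q−25=r, h−25=i, f−25=g, g−25=h, s−25=t.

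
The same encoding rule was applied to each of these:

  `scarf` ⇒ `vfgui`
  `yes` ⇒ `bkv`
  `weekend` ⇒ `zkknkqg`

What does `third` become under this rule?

The shift depends on letter class: consonant s→v is +3, but vowel a→g is +6. Two shifts are in play — +6 for a/e/i/o/u, +3 for every other letter.
On third: t(cons)+3=w, h(cons)+3=k, i(vowel)+6=o, r(cons)+3=u, d(cons)+3=g.

wkoug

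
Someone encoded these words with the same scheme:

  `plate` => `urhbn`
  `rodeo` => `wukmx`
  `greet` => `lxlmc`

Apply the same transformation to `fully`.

kasth

In plate: p→u is +5, l→r is +6, a→h is +7, t→b is +8 — the shift increases by 1 each position. The shift increases by 1 at each position, starting from +5: 5, 6, 7, ….
For fully: f+5=k, u+6=a, l+7=s, l+8=t, y+9=h.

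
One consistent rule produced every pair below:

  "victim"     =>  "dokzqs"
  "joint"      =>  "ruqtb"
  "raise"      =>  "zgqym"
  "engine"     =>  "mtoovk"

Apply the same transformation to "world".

Shifts by position in victim: pos 0: v→d (+8), pos 1: i→o (+6), pos 2: c→k (+8), pos 3: t→z (+6) — repeating every 2. The shifts repeat in a cycle of length 2: positions 0,1,… shift by +8, +6, then the pattern repeats.
On world: w+8=e, o+6=u, r+8=z, l+6=r, d+8=l.

euzrl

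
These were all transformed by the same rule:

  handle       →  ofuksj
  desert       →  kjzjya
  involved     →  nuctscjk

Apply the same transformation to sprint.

The shift depends on letter class: consonant h→o is +7, but vowel a→f is +5. Vowels shift forward by 5 and consonants shift forward by 7.
On sprint: s(cons)+7=z, p(cons)+7=w, r(cons)+7=y, i(vowel)+5=n, n(cons)+7=u, t(cons)+7=a.

zwynua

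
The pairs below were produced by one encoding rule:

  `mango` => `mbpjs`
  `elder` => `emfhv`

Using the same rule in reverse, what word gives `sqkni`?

spike

Letter i (0-indexed) is shifted by i+0, so successive shifts are 0, 1, 2, ….
Reversing it on sqkni: s−0=s, q−1=p, k−2=i, n−3=k, i−4=e.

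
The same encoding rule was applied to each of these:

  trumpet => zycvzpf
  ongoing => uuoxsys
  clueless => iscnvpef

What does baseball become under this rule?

In trumpet: t→z is +6, r→y is +7, u→c is +8, m→v is +9 — the shift increases by 1 each position. Each letter shifts forward by (position + 6), i.e. 6, 7, 8, … — the shift grows by one for each successive letter.
For baseball: b+6=h, a+7=h, s+8=a, e+9=n, b+10=l, a+11=l, l+12=x, l+13=y.

hhanllxy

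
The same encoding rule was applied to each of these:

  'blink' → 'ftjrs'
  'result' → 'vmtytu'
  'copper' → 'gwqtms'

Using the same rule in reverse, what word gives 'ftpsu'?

It's a Vigenère-style cipher with numeric key [4,8,1]: position i shifts by key[i mod 3].
Decoding ftpsu: f−4=b, t−8=l, p−1=o, s−4=o, u−8=m.

bloom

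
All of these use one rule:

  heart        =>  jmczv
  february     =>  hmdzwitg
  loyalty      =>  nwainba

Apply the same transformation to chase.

epcag

Shifts by position in heart: pos 0: h→j (+2), pos 1: e→m (+8), pos 2: a→c (+2), pos 3: r→z (+8) — repeating every 2. It's a Vigenère-style cipher with numeric key [2,8]: position i shifts by key[i mod 2].
Applying it to chase: c+2=e, h+8=p, a+2=c, s+8=a, e+2=g.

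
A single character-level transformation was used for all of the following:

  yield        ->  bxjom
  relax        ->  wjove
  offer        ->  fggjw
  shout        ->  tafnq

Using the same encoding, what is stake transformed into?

This is an affine cipher: with a=0,…,z=25, each position x becomes (23x+21) mod 26.
On stake: s(18)→23·18+21≡19=t; t(19)→23·19+21≡16=q; a(0)→23·0+21≡21=v; k(10)→23·10+21≡17=r; e(4)→23·4+21≡9=j (all mod 26).

tqvrj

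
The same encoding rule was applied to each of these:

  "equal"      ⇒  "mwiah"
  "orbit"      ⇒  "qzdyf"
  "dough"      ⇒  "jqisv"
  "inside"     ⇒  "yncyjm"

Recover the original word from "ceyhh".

skill

e(4)→m(12) and q(16)→w(22) fit y≡3x+0 (mod 26); the inverse of 3 mod 26 is 9. This is an affine cipher: with a=0,…,z=25, each position x becomes (3x+0) mod 26.
Reversing it on ceyhh: c(2)→9·(2−0)≡18=s; e(4)→9·(4−0)≡10=k; y(24)→9·(24−0)≡8=i; h(7)→9·(7−0)≡11=l; h(7)→9·(7−0)≡11=l (all mod 26).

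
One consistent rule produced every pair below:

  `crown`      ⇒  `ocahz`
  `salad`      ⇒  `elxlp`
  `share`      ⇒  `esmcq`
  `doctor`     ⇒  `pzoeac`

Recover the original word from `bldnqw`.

parcel

A repeating key of period 2 is used — shifts +12, +11 over and over.
Undoing it on bldnqw: b−12=p, l−11=a, d−12=r, n−11=c, q−12=e, w−11=l.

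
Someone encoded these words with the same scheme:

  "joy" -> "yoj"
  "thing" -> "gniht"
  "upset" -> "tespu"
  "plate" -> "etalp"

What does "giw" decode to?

wig

It's just the letters in reverse order.
Decoding giw: then reverse → wig.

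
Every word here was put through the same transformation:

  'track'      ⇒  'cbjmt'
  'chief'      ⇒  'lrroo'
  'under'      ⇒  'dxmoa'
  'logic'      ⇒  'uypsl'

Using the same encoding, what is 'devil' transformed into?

Shifts by position in track: pos 0: t→c (+9), pos 1: r→b (+10), pos 2: a→j (+9), pos 3: c→m (+10) — repeating every 2. A repeating key of period 2 is used — shifts +9, +10 over and over.
Applying it to devil: d+9=m, e+10=o, v+9=e, i+10=s, l+9=u.

moesu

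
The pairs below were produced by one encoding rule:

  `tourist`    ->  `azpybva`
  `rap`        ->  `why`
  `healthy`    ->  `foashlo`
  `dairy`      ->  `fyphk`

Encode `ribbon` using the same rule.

The output letters match the input read backwards, each shifted +7: tourist reversed is tsiruot. Two steps: reverse the string, then apply a Caesar shift of +7.
Applying it to ribbon: reverse → nobbir; then shift: n+7=u, o+7=v, b+7=i, b+7=i, i+7=p, r+7=y.

uviipy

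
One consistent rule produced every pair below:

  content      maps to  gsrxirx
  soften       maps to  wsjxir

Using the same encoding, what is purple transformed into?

tyvtpi

Compare letters: c→g is +4, o→s is +4, n→r is +4 — a constant shift. This is a Caesar cipher with shift 4.
Applying it to purple: p+4=t, u+4=y, r+4=v, p+4=t, l+4=p, e+4=i.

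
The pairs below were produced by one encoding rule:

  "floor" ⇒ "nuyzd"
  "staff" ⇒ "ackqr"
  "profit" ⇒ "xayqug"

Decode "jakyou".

branch

In floor: f→n is +8, l→u is +9, o→y is +10, o→z is +11 — the shift increases by 1 each position. The shift increases by 1 at each position, starting from +8: 8, 9, 10, ….
Undoing it on jakyou: j−8=b, a−9=r, k−10=a, y−11=n, o−12=c, u−13=h.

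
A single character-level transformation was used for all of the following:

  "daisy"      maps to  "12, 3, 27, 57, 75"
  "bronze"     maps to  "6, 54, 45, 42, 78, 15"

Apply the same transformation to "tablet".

60, 3, 6, 36, 15, 60

The formula is n = 3×(alphabet index, a=1).
Applying it to tablet: t=20→60, a=1→3, b=2→6, l=12→36, e=5→15, t=20→60.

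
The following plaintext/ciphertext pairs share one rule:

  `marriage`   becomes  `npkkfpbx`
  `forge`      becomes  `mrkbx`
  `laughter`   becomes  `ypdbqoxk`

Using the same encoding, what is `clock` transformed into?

tyrtj

m(12)→n(13) and a(0)→p(15) fit y≡15x+15 (mod 26); the inverse of 15 mod 26 is 7. Each letter's alphabet position (a=0..z=25) is mapped through 15·x+15 mod 26 — an affine cipher.
On clock: c(2)→15·2+15≡19=t; l(11)→15·11+15≡24=y; o(14)→15·14+15≡17=r; c(2)→15·2+15≡19=t; k(10)→15·10+15≡9=j (all mod 26).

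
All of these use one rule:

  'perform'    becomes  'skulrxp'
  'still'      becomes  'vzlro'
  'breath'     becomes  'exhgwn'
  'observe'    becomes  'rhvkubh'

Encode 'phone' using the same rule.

Shifts by position in perform: pos 0: p→s (+3), pos 1: e→k (+6), pos 2: r→u (+3), pos 3: f→l (+6) — repeating every 2. A repeating key of period 2 is used — shifts +3, +6 over and over.
For phone: p+3=s, h+6=n, o+3=r, n+6=t, e+3=h.

snrth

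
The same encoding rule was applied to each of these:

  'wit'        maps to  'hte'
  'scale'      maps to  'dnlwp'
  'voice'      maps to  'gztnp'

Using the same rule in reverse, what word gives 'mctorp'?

bridge

Compare letters: w→h is +11, i→t is +11, t→e is +11 — a constant shift. Every letter moves 11 places later in the alphabet, wrapping around z→a.
Reversing it on mctorp: m−11=b, c−11=r, t−11=i, o−11=d, r−11=g, p−11=e.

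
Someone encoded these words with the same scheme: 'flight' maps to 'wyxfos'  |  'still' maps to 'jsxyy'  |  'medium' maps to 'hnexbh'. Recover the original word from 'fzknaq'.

govern

f(5)→w(22) and l(11)→y(24) fit y≡9x+3 (mod 26); the inverse of 9 mod 26 is 3. Each letter's alphabet position (a=0..z=25) is mapped through 9·x+3 mod 26 — an affine cipher.
Decoding fzknaq: f(5)→3·(5−3)≡6=g; z(25)→3·(25−3)≡14=o; k(10)→3·(10−3)≡21=v; n(13)→3·(13−3)≡4=e; a(0)→3·(0−3)≡17=r; q(16)→3·(16−3)≡13=n (all mod 26).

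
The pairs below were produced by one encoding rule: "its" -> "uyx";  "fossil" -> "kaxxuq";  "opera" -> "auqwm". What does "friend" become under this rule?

The shift depends on letter class: consonant t→y is +5, but vowel i→u is +12. Two shifts are in play — +12 for a/e/i/o/u, +5 for every other letter.
Applying it to friend: f(cons)+5=k, r(cons)+5=w, i(vowel)+12=u, e(vowel)+12=q, n(cons)+5=s, d(cons)+5=i.

kwuqsi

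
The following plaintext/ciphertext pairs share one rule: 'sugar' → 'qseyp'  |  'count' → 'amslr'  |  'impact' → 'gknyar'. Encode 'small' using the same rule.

Compare letters: s→q is +24, u→s is +24, g→e is +24 — a constant shift. Every letter moves 24 places later in the alphabet, wrapping around z→a.
On small: s+24=q, m+24=k, a+24=y, l+24=j, l+24=j.

qkyjj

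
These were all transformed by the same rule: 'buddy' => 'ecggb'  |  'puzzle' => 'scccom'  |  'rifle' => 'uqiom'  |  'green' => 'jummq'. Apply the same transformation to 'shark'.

The shift depends on letter class: consonant b→e is +3, but vowel u→c is +8. Vowels shift forward by 8 and consonants shift forward by 3.
On shark: s(cons)+3=v, h(cons)+3=k, a(vowel)+8=i, r(cons)+3=u, k(cons)+3=n.

vkiun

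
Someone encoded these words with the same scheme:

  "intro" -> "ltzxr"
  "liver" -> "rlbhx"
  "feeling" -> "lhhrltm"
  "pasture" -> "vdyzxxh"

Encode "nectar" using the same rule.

thizdx

Two shifts are in play — +3 for a/e/i/o/u, +6 for every other letter.
On nectar: n(cons)+6=t, e(vowel)+3=h, c(cons)+6=i, t(cons)+6=z, a(vowel)+3=d, r(cons)+6=x.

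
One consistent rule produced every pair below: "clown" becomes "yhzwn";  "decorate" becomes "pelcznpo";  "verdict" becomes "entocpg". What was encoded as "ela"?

The output letters match the input read backwards, each shifted +11: clown reversed is nwolc. Read the word backwards and shift each letter +11.
Undoing it on ela: shift back: e−11=t, l−11=a, a−11=p → tap; then reverse → pat.

pat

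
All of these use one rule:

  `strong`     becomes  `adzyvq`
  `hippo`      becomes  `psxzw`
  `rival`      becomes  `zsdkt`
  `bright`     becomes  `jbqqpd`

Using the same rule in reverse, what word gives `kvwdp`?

It's a Vigenère-style cipher with numeric key [8,10]: position i shifts by key[i mod 2].
Reversing it on kvwdp: k−8=c, v−10=l, w−8=o, d−10=t, p−8=h.

cloth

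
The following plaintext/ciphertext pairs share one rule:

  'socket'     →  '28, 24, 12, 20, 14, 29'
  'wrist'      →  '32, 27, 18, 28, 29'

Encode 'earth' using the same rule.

14, 10, 27, 29, 17

Letters become their 1-based position plus 9 (so a→10, b→11, …).
Applying it to earth: e=5→14, a=1→10, r=18→27, t=20→29, h=8→17.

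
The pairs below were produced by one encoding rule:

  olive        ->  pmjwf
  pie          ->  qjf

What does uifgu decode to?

theft

Compare letters: o→p is +1, l→m is +1, i→j is +1 — a constant shift. Every letter moves 1 place later in the alphabet, wrapping around z→a.
Reversing it on uifgu: u−1=t, i−1=h, f−1=e, g−1=f, u−1=t.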